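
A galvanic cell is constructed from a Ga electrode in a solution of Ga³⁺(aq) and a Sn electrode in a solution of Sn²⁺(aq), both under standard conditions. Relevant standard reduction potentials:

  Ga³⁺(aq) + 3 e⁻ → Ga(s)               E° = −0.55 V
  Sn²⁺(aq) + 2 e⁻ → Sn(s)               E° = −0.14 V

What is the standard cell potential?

The Sn²⁺/Sn couple has the higher E°, so Sn ion is reduced (cathode) and Ga is oxidized (anode).
E°cell = E°(cathode) − E°(anode) = −0.14 − (−0.55) = +0.41 V.

+0.41 V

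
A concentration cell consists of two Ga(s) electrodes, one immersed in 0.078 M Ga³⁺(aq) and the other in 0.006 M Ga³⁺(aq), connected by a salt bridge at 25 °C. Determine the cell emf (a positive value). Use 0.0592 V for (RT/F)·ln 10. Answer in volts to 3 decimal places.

0.022 V

For a concentration cell E°cell = 0, since both electrodes use the same couple.
The compartment with the higher Ga³⁺(aq) concentration (0.078 M) acts as the cathode; ions are reduced there and produced at the dilute (0.006 M) anode.
With n = 3, Ecell = −(0.0592/3)·log([dilute]/[conc]) = −(0.0592/3)·log(0.006/0.078) = +0.022 V.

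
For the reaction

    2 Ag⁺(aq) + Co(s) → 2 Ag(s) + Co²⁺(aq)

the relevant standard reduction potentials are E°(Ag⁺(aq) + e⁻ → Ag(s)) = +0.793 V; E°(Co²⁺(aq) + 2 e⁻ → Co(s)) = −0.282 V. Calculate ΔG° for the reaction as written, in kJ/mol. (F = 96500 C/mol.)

In the reaction as written Ag⁺(aq) is reduced, so the Ag⁺/Ag couple is the cathode and Co²⁺/Co is the anode.
E°cell = +0.793 − (−0.282) = +1.075 V; balancing electrons gives n = 2.
ΔG° = −nFE°cell = −(2)(96500)(+1.075) J/mol = −207 kJ/mol.

−207 kJ/mol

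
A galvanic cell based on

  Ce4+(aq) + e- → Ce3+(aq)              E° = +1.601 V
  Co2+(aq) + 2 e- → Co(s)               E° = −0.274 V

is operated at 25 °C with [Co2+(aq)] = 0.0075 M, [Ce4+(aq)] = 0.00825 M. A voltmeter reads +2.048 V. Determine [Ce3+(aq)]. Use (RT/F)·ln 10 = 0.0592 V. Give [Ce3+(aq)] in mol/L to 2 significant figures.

0.00011 M

The Ce⁴⁺/Ce³⁺ couple has the larger reduction potential, so it is the cathode: E°cell = +1.601 − (−0.274) = +1.875 V and n = 2.
Rearranging E = E° − (0.0592/n)·log Q gives log Q = 2(+1.875 − (+2.048))/0.0592 = −5.845.
The balanced reaction is 2 Ce4+(aq) + Co(s) → 2 Ce3+(aq) + Co2+(aq), so Q = ([Ce3+(aq)]^2·[Co2+(aq)]) / [Ce4+(aq)]^2.
Substituting the known concentrations and solving, log [Ce3+(aq)] = −3.944 and [Ce3+(aq)] = 0.00011 M.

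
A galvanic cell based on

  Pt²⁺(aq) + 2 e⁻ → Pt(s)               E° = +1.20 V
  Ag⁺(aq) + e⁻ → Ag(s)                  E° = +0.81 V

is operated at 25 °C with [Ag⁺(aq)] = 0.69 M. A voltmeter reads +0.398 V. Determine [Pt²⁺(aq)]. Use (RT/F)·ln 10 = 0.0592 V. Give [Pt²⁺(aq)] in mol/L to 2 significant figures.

The Pt²⁺/Pt couple has the larger reduction potential, so it is the cathode: E°cell = +1.20 − (+0.81) = +0.39 V and n = 2.
From the Nernst equation, log Q = n(E° − E)/0.0592 = 2·(+0.39 − (+0.398))/0.0592 = −0.270.
For Pt²⁺(aq) + 2 Ag(s) → Pt(s) + 2 Ag⁺(aq), the reaction quotient is Q = [Ag⁺(aq)]^2 / [Pt²⁺(aq)].
Isolating [Pt²⁺(aq)] in Q = 10^{−0.270} yields log [Pt²⁺(aq)] = −0.052, i.e. 0.89 M.

0.89 M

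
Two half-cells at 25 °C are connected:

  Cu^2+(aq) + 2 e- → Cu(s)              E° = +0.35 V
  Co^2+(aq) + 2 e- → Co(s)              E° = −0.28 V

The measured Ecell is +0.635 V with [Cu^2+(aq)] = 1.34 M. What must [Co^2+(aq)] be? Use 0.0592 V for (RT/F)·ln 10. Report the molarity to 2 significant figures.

0.91 M

With Cu²⁺/Cu at the cathode and Co²⁺/Co at the anode, E°cell = +0.35 − (−0.28) = +0.63 V (n = 2).
Rearranging E = E° − (0.0592/n)·log Q gives log Q = 2(+0.63 − (+0.635))/0.0592 = −0.169.
The balanced reaction is Cu^2+(aq) + Co(s) → Cu(s) + Co^2+(aq), so Q = [Co^2+(aq)] / [Cu^2+(aq)].
Substituting the known concentrations and solving, log [Co^2+(aq)] = −0.042 and [Co^2+(aq)] = 0.91 M.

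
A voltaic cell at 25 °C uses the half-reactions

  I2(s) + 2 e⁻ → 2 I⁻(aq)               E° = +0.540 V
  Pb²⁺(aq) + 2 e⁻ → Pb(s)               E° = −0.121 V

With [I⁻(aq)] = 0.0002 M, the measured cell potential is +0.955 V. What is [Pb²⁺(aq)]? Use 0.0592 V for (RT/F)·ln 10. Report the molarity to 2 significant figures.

With I₂/I⁻ at the cathode and Pb²⁺/Pb at the anode, E°cell = +0.540 − (−0.121) = +0.661 V (n = 2).
From the Nernst equation, log Q = n(E° − E)/0.0592 = 2·(+0.661 − (+0.955))/0.0592 = −9.932.
Balancing electrons gives I2(s) + Pb(s) → 2 I⁻(aq) + Pb²⁺(aq); thus Q = [I⁻(aq)]^2·[Pb²⁺(aq)].
Substituting the known concentrations and solving, log [Pb²⁺(aq)] = −2.534 and [Pb²⁺(aq)] = 0.0029 M.

0.0029 M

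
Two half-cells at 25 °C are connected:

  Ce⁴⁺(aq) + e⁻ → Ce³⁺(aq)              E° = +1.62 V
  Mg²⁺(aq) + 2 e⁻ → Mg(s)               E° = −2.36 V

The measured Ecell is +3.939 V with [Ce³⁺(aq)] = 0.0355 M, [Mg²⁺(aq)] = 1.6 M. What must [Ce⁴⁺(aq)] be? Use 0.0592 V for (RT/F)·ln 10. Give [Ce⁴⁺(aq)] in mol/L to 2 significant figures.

0.0091 M

With Ce⁴⁺/Ce³⁺ at the cathode and Mg²⁺/Mg at the anode, E°cell = +1.62 − (−2.36) = +3.98 V (n = 2).
Rearranging E = E° − (0.0592/n)·log Q gives log Q = 2(+3.98 − (+3.939))/0.0592 = 1.385.
The balanced reaction is 2 Ce⁴⁺(aq) + Mg(s) → 2 Ce³⁺(aq) + Mg²⁺(aq), so Q = ([Ce³⁺(aq)]^2·[Mg²⁺(aq)]) / [Ce⁴⁺(aq)]^2.
Isolating [Ce⁴⁺(aq)] in Q = 10^{1.385} yields log [Ce⁴⁺(aq)] = −2.040, i.e. 0.0091 M.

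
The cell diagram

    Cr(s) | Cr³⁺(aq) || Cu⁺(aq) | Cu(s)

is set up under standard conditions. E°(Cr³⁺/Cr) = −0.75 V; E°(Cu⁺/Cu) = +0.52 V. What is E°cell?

By convention the left-hand electrode in cell notation is the anode (oxidation) and the right-hand electrode is the cathode (reduction).
E°cell = E°(right) − E°(left) = +0.52 − (−0.75) = +1.27 V.

+1.27 V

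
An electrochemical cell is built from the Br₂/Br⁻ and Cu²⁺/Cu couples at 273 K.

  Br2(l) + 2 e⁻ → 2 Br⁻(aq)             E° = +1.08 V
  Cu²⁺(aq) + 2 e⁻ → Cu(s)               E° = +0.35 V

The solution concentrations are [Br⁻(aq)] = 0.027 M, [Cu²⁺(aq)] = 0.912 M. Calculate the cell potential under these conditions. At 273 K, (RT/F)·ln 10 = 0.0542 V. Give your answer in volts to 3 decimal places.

Since E°(Br₂/Br⁻) > E°(Cu²⁺/Cu), Br₂/Br⁻ serves as the cathode.
E°cell = +1.08 − (+0.35) = +0.73 V, with n = 2 electrons transferred.
Balancing gives Br2(l) + Cu(s) → 2 Br⁻(aq) + Cu²⁺(aq); hence Q = [Br⁻(aq)]^2·[Cu²⁺(aq)] = 0.000665 (log Q = −3.177).
E = E° − (0.0542/n)·log Q = +0.73 − (0.0542/2)(−3.177) = +0.816 V.

+0.816 V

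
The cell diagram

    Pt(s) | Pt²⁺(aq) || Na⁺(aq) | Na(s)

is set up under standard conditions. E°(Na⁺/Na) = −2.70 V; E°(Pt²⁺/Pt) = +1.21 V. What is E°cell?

−3.91 V

By convention the left-hand electrode in cell notation is the anode (oxidation) and the right-hand electrode is the cathode (reduction).
E°cell = E°(right) − E°(left) = −2.70 − (+1.21) = −3.91 V.
The negative sign shows that, as written, the cell would require an external voltage to drive the reaction.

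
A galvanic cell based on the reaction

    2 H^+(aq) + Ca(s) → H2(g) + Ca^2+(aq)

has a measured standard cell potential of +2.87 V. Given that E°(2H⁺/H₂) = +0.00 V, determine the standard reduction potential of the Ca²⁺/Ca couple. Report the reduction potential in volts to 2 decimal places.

In the reaction as written the 2H⁺/H₂ couple is reduced (cathode) and Ca²⁺/Ca is oxidized (anode), so E°cell = E°(2H⁺/H₂) − E°(Ca²⁺/Ca).
E°(Ca²⁺/Ca) = E°(cathode) − E°cell = +0.00 − (+2.87) = −2.87 V.

−2.87 V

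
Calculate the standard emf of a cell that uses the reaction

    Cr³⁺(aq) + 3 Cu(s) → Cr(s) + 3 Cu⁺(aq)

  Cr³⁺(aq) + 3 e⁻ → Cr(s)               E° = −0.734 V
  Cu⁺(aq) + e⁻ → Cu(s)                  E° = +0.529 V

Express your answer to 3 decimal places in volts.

In the reaction as written, Cr³⁺(aq) is reduced (cathode) and Cu⁺(aq) is produced by oxidation at the anode.
E°cell = E°(cathode) − E°(anode) = −0.734 − (+0.529) = −1.263 V.

−1.263 V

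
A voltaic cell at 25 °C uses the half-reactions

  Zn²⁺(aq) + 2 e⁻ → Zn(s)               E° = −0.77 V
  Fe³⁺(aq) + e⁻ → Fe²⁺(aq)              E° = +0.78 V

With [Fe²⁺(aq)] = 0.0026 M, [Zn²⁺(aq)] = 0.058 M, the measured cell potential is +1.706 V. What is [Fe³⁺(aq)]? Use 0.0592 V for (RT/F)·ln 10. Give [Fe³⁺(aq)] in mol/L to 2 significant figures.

0.27 M

The Fe³⁺/Fe²⁺ couple has the larger reduction potential, so it is the cathode: E°cell = +0.78 − (−0.77) = +1.55 V and n = 2.
Rearranging E = E° − (0.0592/n)·log Q gives log Q = 2(+1.55 − (+1.706))/0.0592 = −5.270.
For 2 Fe³⁺(aq) + Zn(s) → 2 Fe²⁺(aq) + Zn²⁺(aq), the reaction quotient is Q = ([Fe²⁺(aq)]^2·[Zn²⁺(aq)]) / [Fe³⁺(aq)]^2.
Substituting the known concentrations and solving, log [Fe³⁺(aq)] = −0.568 and [Fe³⁺(aq)] = 0.27 M.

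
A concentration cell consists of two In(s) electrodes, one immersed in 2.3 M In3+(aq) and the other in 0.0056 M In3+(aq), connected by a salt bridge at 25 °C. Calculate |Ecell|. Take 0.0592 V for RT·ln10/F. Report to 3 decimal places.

0.052 V

For a concentration cell E°cell = 0, since both electrodes use the same couple.
The compartment with the higher In3+(aq) concentration (2.3 M) acts as the cathode; ions are reduced there and produced at the dilute (0.0056 M) anode.
With n = 3, Ecell = −(0.0592/3)·log([dilute]/[conc]) = −(0.0592/3)·log(0.0056/2.3) = +0.052 V.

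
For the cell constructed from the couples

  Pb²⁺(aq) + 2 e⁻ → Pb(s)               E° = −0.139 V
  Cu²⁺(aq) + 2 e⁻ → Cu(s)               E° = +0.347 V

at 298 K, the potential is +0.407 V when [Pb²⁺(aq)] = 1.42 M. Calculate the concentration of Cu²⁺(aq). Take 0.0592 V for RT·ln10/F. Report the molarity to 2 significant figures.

With Cu²⁺/Cu at the cathode and Pb²⁺/Pb at the anode, E°cell = +0.347 − (−0.139) = +0.486 V (n = 2).
Rearranging E = E° − (0.0592/n)·log Q gives log Q = 2(+0.486 − (+0.407))/0.0592 = 2.669.
Balancing electrons gives Cu²⁺(aq) + Pb(s) → Cu(s) + Pb²⁺(aq); thus Q = [Pb²⁺(aq)] / [Cu²⁺(aq)].
Substituting the known concentrations and solving, log [Cu²⁺(aq)] = −2.517 and [Cu²⁺(aq)] = 0.0030 M.

0.0030 M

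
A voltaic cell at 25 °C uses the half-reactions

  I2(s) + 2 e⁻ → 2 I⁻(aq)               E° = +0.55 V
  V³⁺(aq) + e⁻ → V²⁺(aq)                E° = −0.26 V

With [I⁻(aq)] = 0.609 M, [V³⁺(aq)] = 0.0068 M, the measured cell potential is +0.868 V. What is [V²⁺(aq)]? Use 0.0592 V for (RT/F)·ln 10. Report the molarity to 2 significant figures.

The I₂/I⁻ couple has the larger reduction potential, so it is the cathode: E°cell = +0.55 − (−0.26) = +0.81 V and n = 2.
Since E = E° − (0.0592/n)·log Q, log Q = n(E° − E)/0.0592 = −1.959.
Balancing electrons gives I2(s) + 2 V²⁺(aq) → 2 I⁻(aq) + 2 V³⁺(aq); thus Q = ([I⁻(aq)]^2·[V³⁺(aq)]^2) / [V²⁺(aq)]^2.
Solving for the unknown gives log [V²⁺(aq)] = −1.403, so [V²⁺(aq)] ≈ 0.040 M.

0.040 M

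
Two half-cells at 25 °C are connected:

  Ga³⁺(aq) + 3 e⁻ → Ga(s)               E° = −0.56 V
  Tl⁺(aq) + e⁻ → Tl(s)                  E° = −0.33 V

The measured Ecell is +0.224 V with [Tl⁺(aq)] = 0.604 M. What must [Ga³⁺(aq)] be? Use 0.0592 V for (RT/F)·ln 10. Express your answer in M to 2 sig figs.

0.44 M

With Tl⁺/Tl at the cathode and Ga³⁺/Ga at the anode, E°cell = −0.33 − (−0.56) = +0.23 V (n = 3).
Since E = E° − (0.0592/n)·log Q, log Q = n(E° − E)/0.0592 = 0.304.
Balancing electrons gives 3 Tl⁺(aq) + Ga(s) → 3 Tl(s) + Ga³⁺(aq); thus Q = [Ga³⁺(aq)] / [Tl⁺(aq)]^3.
Isolating [Ga³⁺(aq)] in Q = 10^{0.304} yields log [Ga³⁺(aq)] = −0.353, i.e. 0.44 M.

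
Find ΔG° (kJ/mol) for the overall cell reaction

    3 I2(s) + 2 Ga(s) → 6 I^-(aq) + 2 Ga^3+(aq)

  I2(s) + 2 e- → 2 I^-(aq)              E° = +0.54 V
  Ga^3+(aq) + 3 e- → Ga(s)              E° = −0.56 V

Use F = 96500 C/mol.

−637 kJ/mol

In the reaction as written I2(s) is reduced, so the I₂/I⁻ couple is the cathode and Ga³⁺/Ga is the anode.
E°cell = +0.54 − (−0.56) = +1.10 V; balancing electrons gives n = 6.
ΔG° = −nFE°cell = −(6)(96500)(+1.10) J/mol = −637 kJ/mol.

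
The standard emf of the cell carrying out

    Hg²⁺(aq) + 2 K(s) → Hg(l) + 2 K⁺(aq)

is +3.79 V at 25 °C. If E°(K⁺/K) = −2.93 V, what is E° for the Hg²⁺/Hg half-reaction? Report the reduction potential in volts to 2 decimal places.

In the reaction as written the Hg²⁺/Hg couple is reduced (cathode) and K⁺/K is oxidized (anode), so E°cell = E°(Hg²⁺/Hg) − E°(K⁺/K).
E°(Hg²⁺/Hg) = E°cell + E°(anode) = +3.79 + (−2.93) = +0.86 V.

+0.86 V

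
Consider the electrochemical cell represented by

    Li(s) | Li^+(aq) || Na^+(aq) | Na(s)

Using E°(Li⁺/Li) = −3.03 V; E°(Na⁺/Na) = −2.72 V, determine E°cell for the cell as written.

By convention the left-hand electrode in cell notation is the anode (oxidation) and the right-hand electrode is the cathode (reduction).
E°cell = E°(right) − E°(left) = −2.72 − (−3.03) = +0.31 V.

+0.31 V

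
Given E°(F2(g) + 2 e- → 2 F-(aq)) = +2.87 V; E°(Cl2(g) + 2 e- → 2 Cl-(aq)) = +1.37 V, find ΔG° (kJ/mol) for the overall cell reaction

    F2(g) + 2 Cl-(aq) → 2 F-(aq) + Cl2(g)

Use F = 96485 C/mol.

In the reaction as written F2(g) is reduced, so the F₂/F⁻ couple is the cathode and Cl₂/Cl⁻ is the anode.
E°cell = +2.87 − (+1.37) = +1.50 V; balancing electrons gives n = 2.
ΔG° = −nFE°cell = −(2)(96485)(+1.50) J/mol = −289 kJ/mol.

−289 kJ/mol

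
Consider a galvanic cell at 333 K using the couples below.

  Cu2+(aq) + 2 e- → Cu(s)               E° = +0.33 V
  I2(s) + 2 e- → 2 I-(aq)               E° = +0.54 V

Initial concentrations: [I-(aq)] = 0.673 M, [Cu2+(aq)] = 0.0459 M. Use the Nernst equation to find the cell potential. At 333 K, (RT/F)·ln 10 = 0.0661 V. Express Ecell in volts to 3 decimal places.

I₂/I⁻ is reduced (cathode, E° = +0.54 V) and Cu²⁺/Cu is oxidized (anode).
E°cell = +0.54 − (+0.33) = +0.21 V, with n = 2 electrons transferred.
The balanced reaction is I2(s) + Cu(s) → 2 I-(aq) + Cu2+(aq), so Q = [I-(aq)]^2·[Cu2+(aq)] = 0.0208 and log Q = −1.682.
E = E° − (0.0661/n)·log Q = +0.21 − (0.0661/2)(−1.682) = +0.266 V.

+0.266 V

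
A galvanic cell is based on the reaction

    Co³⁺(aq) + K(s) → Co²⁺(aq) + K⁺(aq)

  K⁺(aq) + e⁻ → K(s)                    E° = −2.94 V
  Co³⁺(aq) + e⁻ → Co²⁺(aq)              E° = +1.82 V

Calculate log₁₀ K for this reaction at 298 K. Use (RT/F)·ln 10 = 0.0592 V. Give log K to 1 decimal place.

The Co³⁺/Co²⁺ couple is reduced (cathode); E°cell = +1.82 − (−2.94) = +4.76 V with n = 1.
At equilibrium E = 0, so log K = nE°cell / 0.0592 = (1)(+4.76) / 0.0592 = 80.4.

log K = 80.4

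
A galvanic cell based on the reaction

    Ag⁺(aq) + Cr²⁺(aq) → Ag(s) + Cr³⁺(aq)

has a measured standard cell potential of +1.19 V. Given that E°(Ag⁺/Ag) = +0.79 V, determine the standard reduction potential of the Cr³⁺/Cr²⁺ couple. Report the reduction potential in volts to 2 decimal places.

−0.40 V

In the reaction as written the Ag⁺/Ag couple is reduced (cathode) and Cr³⁺/Cr²⁺ is oxidized (anode), so E°cell = E°(Ag⁺/Ag) − E°(Cr³⁺/Cr²⁺).
E°(Cr³⁺/Cr²⁺) = E°(cathode) − E°cell = +0.79 − (+1.19) = −0.40 V.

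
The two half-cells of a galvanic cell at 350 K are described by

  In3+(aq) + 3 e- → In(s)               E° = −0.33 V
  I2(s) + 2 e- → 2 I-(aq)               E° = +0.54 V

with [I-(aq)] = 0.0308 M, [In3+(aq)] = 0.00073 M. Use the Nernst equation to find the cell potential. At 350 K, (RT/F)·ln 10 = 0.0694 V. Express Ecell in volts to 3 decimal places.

+1.047 V

I₂/I⁻ is reduced (cathode, E° = +0.54 V) and In³⁺/In is oxidized (anode).
E°cell = +0.54 − (−0.33) = +0.87 V, with n = 6 electrons transferred.
The balanced reaction is 3 I2(s) + 2 In(s) → 6 I-(aq) + 2 In3+(aq), so Q = [I-(aq)]^6·[In3+(aq)]^2 = 4.55×10^−16 and log Q = −15.342.
E = E° − (0.0694/n)·log Q = +0.87 − (0.0694/6)(−15.342) = +1.047 V.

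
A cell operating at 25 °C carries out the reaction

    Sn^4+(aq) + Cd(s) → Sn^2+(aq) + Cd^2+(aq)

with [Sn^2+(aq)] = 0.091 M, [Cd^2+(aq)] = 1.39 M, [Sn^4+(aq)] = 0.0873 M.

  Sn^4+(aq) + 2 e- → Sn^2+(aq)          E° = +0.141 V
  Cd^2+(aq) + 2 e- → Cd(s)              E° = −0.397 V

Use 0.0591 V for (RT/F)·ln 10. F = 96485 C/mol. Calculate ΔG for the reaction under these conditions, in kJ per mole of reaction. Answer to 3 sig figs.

The standard cell potential is +0.141 − (−0.397) = +0.538 V, with n = 2 electrons in the balanced equation.
The reaction quotient is ([Sn^2+(aq)]·[Cd^2+(aq)]) / [Sn^4+(aq)] = 1.45; by Nernst, E = +0.538 − (0.0591/2)(0.161) = +0.5332 V.
Then ΔG = −nFE = −2 × 96485 × +0.5332 J/mol = −103 kJ/mol.

−103 kJ/mol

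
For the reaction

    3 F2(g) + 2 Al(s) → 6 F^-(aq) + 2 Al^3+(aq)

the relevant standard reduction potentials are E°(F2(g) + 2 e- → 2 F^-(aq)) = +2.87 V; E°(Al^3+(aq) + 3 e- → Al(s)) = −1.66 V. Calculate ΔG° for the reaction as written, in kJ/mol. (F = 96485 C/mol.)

−2622 kJ/mol

In the reaction as written F2(g) is reduced, so the F₂/F⁻ couple is the cathode and Al³⁺/Al is the anode.
E°cell = +2.87 − (−1.66) = +4.53 V; balancing electrons gives n = 6.
ΔG° = −nFE°cell = −(6)(96485)(+4.53) J/mol = −2622 kJ/mol.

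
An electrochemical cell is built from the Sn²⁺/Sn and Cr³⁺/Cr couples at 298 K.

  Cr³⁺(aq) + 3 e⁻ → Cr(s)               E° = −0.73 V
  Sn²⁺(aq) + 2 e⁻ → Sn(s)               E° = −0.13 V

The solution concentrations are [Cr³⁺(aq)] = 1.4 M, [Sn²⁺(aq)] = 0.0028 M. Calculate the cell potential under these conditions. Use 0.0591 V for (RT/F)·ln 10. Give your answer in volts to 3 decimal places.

+0.522 V

Sn²⁺/Sn is reduced (cathode, E° = −0.13 V) and Cr³⁺/Cr is oxidized (anode).
E°cell = −0.13 − (−0.73) = +0.60 V, with n = 6 electrons transferred.
For the overall reaction 3 Sn²⁺(aq) + 2 Cr(s) → 3 Sn(s) + 2 Cr³⁺(aq), Q = [Cr³⁺(aq)]^2 / [Sn²⁺(aq)]^3 = 8.93×10^7, giving log Q = 7.951.
By the Nernst equation, E = +0.60 − (0.0591/6)·(7.951) = +0.522 V.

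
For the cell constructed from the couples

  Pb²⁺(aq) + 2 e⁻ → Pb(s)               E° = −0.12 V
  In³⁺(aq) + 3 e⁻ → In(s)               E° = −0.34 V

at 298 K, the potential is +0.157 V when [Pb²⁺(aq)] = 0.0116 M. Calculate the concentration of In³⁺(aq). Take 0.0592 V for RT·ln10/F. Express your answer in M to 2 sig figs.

1.9 M

Pb²⁺/Pb is the cathode (higher E°); E°cell = −0.12 − (−0.34) = +0.22 V with n = 6.
Rearranging E = E° − (0.0592/n)·log Q gives log Q = 6(+0.22 − (+0.157))/0.0592 = 6.385.
Balancing electrons gives 3 Pb²⁺(aq) + 2 In(s) → 3 Pb(s) + 2 In³⁺(aq); thus Q = [In³⁺(aq)]^2 / [Pb²⁺(aq)]^3.
Isolating [In³⁺(aq)] in Q = 10^{6.385} yields log [In³⁺(aq)] = 0.289, i.e. 1.9 M.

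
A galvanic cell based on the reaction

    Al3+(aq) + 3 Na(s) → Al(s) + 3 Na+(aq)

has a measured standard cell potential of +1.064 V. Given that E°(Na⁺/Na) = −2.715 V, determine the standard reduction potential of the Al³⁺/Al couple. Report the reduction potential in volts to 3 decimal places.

In the reaction as written the Al³⁺/Al couple is reduced (cathode) and Na⁺/Na is oxidized (anode), so E°cell = E°(Al³⁺/Al) − E°(Na⁺/Na).
E°(Al³⁺/Al) = E°cell + E°(anode) = +1.064 + (−2.715) = −1.651 V.

−1.651 V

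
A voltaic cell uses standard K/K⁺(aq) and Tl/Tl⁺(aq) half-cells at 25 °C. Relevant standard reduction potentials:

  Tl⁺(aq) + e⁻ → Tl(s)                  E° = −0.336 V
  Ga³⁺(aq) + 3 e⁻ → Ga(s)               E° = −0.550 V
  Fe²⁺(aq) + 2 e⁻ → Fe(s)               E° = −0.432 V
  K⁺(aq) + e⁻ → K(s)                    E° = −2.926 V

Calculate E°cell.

+2.590 V

Of the two couples in this cell, the one with the more positive reduction potential is reduced at the cathode: here that is Tl⁺/Tl (−0.336 V); K⁺/K (−2.926 V) is the anode.
E°cell = E°(cathode) − E°(anode) = −0.336 − (−2.926) = +2.590 V.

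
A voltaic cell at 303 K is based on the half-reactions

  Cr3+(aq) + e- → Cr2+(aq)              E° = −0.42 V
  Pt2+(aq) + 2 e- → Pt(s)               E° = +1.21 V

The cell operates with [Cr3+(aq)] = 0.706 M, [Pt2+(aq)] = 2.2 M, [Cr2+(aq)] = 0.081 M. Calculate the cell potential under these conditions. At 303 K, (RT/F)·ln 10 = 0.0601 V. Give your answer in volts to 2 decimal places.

The Pt²⁺/Pt couple has the more positive E°, so it is the cathode; Cr³⁺/Cr²⁺ is the anode.
E°cell = E°cat − E°an = +1.21 − (−0.42) = +1.63 V; n = 2.
Balancing gives Pt2+(aq) + 2 Cr2+(aq) → Pt(s) + 2 Cr3+(aq); hence Q = [Cr3+(aq)]^2 / ([Pt2+(aq)]·[Cr2+(aq)]^2) = 34.5 (log Q = 1.538).
Applying E = E° − (RT ln10/nF)·log Q gives +1.63 − (0.0601/2)(1.538) = +1.58 V.

+1.58 V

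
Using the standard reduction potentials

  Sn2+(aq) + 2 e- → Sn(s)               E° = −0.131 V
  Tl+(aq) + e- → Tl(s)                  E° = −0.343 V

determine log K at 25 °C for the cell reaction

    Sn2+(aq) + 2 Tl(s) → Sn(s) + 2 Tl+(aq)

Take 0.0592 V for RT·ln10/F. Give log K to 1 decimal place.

The Sn²⁺/Sn couple is reduced (cathode); E°cell = −0.131 − (−0.343) = +0.212 V with n = 2.
At equilibrium E = 0, so log K = nE°cell / 0.0592 = (2)(+0.212) / 0.0592 = 7.2.

log K = 7.2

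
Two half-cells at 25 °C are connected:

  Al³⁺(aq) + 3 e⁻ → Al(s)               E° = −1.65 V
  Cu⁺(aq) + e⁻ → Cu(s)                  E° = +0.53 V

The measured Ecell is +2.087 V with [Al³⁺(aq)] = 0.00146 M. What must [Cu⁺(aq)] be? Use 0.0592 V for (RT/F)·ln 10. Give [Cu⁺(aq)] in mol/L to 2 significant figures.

With Cu⁺/Cu at the cathode and Al³⁺/Al at the anode, E°cell = +0.53 − (−1.65) = +2.18 V (n = 3).
Since E = E° − (0.0592/n)·log Q, log Q = n(E° − E)/0.0592 = 4.713.
The balanced reaction is 3 Cu⁺(aq) + Al(s) → 3 Cu(s) + Al³⁺(aq), so Q = [Al³⁺(aq)] / [Cu⁺(aq)]^3.
Substituting the known concentrations and solving, log [Cu⁺(aq)] = −2.516 and [Cu⁺(aq)] = 0.0030 M.

0.0030 M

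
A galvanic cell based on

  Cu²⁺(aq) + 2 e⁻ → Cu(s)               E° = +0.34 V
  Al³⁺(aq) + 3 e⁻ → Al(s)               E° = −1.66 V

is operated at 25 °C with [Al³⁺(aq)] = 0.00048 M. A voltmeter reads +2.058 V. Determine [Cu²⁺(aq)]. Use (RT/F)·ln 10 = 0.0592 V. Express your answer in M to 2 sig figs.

The Cu²⁺/Cu couple has the larger reduction potential, so it is the cathode: E°cell = +0.34 − (−1.66) = +2.00 V and n = 6.
Since E = E° − (0.0592/n)·log Q, log Q = n(E° − E)/0.0592 = −5.878.
The balanced reaction is 3 Cu²⁺(aq) + 2 Al(s) → 3 Cu(s) + 2 Al³⁺(aq), so Q = [Al³⁺(aq)]^2 / [Cu²⁺(aq)]^3.
Isolating [Cu²⁺(aq)] in Q = 10^{−5.878} yields log [Cu²⁺(aq)] = −0.253, i.e. 0.56 M.

0.56 M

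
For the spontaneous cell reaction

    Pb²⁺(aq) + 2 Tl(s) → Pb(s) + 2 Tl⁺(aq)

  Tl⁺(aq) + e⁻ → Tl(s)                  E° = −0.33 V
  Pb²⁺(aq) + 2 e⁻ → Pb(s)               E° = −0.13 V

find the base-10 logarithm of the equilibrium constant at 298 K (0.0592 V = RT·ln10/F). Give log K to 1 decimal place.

The Pb²⁺/Pb couple is reduced (cathode); E°cell = −0.13 − (−0.33) = +0.20 V with n = 2.
At equilibrium E = 0, so log K = nE°cell / 0.0592 = (2)(+0.20) / 0.0592 = 6.8.

log K = 6.8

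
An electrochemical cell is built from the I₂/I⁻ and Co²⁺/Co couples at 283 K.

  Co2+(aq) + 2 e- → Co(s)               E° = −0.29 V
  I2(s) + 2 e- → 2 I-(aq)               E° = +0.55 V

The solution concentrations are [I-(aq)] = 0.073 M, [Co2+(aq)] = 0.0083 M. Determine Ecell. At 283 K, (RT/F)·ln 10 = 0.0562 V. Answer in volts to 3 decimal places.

I₂/I⁻ is reduced (cathode, E° = +0.55 V) and Co²⁺/Co is oxidized (anode).
E°cell = E°cat − E°an = +0.55 − (−0.29) = +0.84 V; n = 2.
The balanced reaction is I2(s) + Co(s) → 2 I-(aq) + Co2+(aq), so Q = [I-(aq)]^2·[Co2+(aq)] = 4.42×10^−5 and log Q = −4.354.
Applying E = E° − (RT ln10/nF)·log Q gives +0.84 − (0.0562/2)(−4.354) = +0.962 V.

+0.962 V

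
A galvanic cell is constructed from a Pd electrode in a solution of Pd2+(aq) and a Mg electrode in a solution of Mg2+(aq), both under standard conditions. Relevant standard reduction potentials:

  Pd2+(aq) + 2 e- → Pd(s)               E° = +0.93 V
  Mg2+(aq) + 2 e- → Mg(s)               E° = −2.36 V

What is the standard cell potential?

+3.29 V

The Pd²⁺/Pd couple has the higher E°, so Pd ion is reduced (cathode) and Mg is oxidized (anode).
E°cell = E°(cathode) − E°(anode) = +0.93 − (−2.36) = +3.29 V.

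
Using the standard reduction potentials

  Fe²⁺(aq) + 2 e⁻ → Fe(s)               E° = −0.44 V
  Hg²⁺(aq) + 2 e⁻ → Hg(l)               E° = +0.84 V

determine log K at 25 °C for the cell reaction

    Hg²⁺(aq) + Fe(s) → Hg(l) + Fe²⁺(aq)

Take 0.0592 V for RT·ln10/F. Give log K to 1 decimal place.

The Hg²⁺/Hg couple is reduced (cathode); E°cell = +0.84 − (−0.44) = +1.28 V with n = 2.
At equilibrium E = 0, so log K = nE°cell / 0.0592 = (2)(+1.28) / 0.0592 = 43.2.

log K = 43.2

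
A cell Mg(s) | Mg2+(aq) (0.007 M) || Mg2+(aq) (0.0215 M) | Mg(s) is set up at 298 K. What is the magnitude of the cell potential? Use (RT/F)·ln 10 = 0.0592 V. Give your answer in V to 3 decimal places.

For a concentration cell E°cell = 0, since both electrodes use the same couple.
The compartment with the higher Mg2+(aq) concentration (0.0215 M) acts as the cathode; ions are reduced there and produced at the dilute (0.007 M) anode.
With n = 2, Ecell = −(0.0592/2)·log([dilute]/[conc]) = −(0.0592/2)·log(0.007/0.0215) = +0.014 V.

0.014 V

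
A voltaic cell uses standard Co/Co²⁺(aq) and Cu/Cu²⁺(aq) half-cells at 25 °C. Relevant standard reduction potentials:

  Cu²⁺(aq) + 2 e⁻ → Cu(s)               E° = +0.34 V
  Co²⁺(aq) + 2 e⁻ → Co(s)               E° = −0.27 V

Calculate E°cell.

The Cu²⁺/Cu couple has the higher E°, so Cu ion is reduced (cathode) and Co is oxidized (anode).
E°cell = E°(cathode) − E°(anode) = +0.34 − (−0.27) = +0.61 V.

+0.61 V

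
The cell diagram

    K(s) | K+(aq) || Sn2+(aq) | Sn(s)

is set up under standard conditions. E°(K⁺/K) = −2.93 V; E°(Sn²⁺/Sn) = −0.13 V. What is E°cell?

By convention the left-hand electrode in cell notation is the anode (oxidation) and the right-hand electrode is the cathode (reduction).
E°cell = E°(right) − E°(left) = −0.13 − (−2.93) = +2.80 V.

+2.80 V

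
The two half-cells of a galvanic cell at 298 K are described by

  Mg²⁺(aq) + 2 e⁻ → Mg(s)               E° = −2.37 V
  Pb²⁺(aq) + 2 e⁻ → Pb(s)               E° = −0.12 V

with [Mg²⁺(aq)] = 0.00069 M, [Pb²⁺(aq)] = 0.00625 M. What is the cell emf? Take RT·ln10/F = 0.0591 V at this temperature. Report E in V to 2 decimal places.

Pb²⁺/Pb is reduced (cathode, E° = −0.12 V) and Mg²⁺/Mg is oxidized (anode).
The standard potential is −0.12 − (−2.37) = +2.25 V and the balanced reaction transfers n = 2 electrons.
The balanced reaction is Pb²⁺(aq) + Mg(s) → Pb(s) + Mg²⁺(aq), so Q = [Mg²⁺(aq)] / [Pb²⁺(aq)] = 0.11 and log Q = −0.957.
Applying E = E° − (RT ln10/nF)·log Q gives +2.25 − (0.0591/2)(−0.957) = +2.28 V.

+2.28 V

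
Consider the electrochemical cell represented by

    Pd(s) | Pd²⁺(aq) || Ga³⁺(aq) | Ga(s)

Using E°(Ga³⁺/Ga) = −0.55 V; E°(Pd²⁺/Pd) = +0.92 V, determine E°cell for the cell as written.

By convention the left-hand electrode in cell notation is the anode (oxidation) and the right-hand electrode is the cathode (reduction).
E°cell = E°(right) − E°(left) = −0.55 − (+0.92) = −1.47 V.
The negative sign shows that, as written, the cell would require an external voltage to drive the reaction.

−1.47 V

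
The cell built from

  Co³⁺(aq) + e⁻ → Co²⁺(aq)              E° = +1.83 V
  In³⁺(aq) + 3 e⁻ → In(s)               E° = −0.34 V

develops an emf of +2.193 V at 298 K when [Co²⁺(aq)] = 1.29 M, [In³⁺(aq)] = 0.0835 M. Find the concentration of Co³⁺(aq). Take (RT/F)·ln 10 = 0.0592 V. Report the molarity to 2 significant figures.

The Co³⁺/Co²⁺ couple has the larger reduction potential, so it is the cathode: E°cell = +1.83 − (−0.34) = +2.17 V and n = 3.
Rearranging E = E° − (0.0592/n)·log Q gives log Q = 3(+2.17 − (+2.193))/0.0592 = −1.166.
Balancing electrons gives 3 Co³⁺(aq) + In(s) → 3 Co²⁺(aq) + In³⁺(aq); thus Q = ([Co²⁺(aq)]^3·[In³⁺(aq)]) / [Co³⁺(aq)]^3.
Substituting the known concentrations and solving, log [Co³⁺(aq)] = 0.140 and [Co³⁺(aq)] = 1.4 M.

1.4 M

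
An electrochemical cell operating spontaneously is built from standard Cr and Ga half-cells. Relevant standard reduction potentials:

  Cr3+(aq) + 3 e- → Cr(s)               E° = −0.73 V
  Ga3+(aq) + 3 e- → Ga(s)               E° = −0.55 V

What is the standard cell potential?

+0.18 V

The Ga³⁺/Ga couple has the higher E°, so Ga ion is reduced (cathode) and Cr is oxidized (anode).
E°cell = E°(cathode) − E°(anode) = −0.55 − (−0.73) = +0.18 V.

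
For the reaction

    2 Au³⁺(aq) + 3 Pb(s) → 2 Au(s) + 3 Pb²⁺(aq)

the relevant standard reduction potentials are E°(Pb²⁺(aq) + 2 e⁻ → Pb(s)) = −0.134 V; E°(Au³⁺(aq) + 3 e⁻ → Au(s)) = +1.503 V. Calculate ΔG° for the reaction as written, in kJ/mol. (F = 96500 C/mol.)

−948 kJ/mol

In the reaction as written Au³⁺(aq) is reduced, so the Au³⁺/Au couple is the cathode and Pb²⁺/Pb is the anode.
E°cell = +1.503 − (−0.134) = +1.637 V; balancing electrons gives n = 6.
ΔG° = −nFE°cell = −(6)(96500)(+1.637) J/mol = −948 kJ/mol.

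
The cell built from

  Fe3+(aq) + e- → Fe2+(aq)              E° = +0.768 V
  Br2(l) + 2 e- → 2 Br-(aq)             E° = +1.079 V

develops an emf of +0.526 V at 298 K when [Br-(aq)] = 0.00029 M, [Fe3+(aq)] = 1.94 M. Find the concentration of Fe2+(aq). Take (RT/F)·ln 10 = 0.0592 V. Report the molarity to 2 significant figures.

The Br₂/Br⁻ couple has the larger reduction potential, so it is the cathode: E°cell = +1.079 − (+0.768) = +0.311 V and n = 2.
Rearranging E = E° − (0.0592/n)·log Q gives log Q = 2(+0.311 − (+0.526))/0.0592 = −7.264.
The balanced reaction is Br2(l) + 2 Fe2+(aq) → 2 Br-(aq) + 2 Fe3+(aq), so Q = ([Br-(aq)]^2·[Fe3+(aq)]^2) / [Fe2+(aq)]^2.
Solving for the unknown gives log [Fe2+(aq)] = 0.382, so [Fe2+(aq)] ≈ 2.4 M.

2.4 M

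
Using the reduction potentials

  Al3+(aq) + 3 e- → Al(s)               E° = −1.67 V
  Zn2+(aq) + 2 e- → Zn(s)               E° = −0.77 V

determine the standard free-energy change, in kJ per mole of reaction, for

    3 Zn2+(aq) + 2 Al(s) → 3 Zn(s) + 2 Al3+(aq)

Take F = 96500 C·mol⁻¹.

In the reaction as written Zn2+(aq) is reduced, so the Zn²⁺/Zn couple is the cathode and Al³⁺/Al is the anode.
E°cell = −0.77 − (−1.67) = +0.90 V; balancing electrons gives n = 6.
ΔG° = −nFE°cell = −(6)(96500)(+0.90) J/mol = −521 kJ/mol.

−521 kJ/mol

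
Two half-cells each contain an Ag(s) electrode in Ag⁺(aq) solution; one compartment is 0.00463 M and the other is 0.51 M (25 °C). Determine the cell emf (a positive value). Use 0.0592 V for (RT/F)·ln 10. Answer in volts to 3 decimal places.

0.121 V

For a concentration cell E°cell = 0, since both electrodes use the same couple.
The compartment with the higher Ag⁺(aq) concentration (0.51 M) acts as the cathode; ions are reduced there and produced at the dilute (0.00463 M) anode.
With n = 1, Ecell = −(0.0592/1)·log([dilute]/[conc]) = −(0.0592/1)·log(0.00463/0.51) = +0.121 V.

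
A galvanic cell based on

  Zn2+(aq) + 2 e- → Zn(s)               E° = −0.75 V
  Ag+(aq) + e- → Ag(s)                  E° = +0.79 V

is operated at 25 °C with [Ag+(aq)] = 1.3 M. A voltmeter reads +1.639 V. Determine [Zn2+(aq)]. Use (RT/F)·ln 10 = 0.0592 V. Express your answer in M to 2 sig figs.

With Ag⁺/Ag at the cathode and Zn²⁺/Zn at the anode, E°cell = +0.79 − (−0.75) = +1.54 V (n = 2).
Rearranging E = E° − (0.0592/n)·log Q gives log Q = 2(+1.54 − (+1.639))/0.0592 = −3.345.
Balancing electrons gives 2 Ag+(aq) + Zn(s) → 2 Ag(s) + Zn2+(aq); thus Q = [Zn2+(aq)] / [Ag+(aq)]^2.
Substituting the known concentrations and solving, log [Zn2+(aq)] = −3.117 and [Zn2+(aq)] = 0.00076 M.

0.00076 M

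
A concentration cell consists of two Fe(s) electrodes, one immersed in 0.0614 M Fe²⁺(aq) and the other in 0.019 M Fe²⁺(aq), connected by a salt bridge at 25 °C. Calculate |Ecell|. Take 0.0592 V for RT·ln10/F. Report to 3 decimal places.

For a concentration cell E°cell = 0, since both electrodes use the same couple.
The compartment with the higher Fe²⁺(aq) concentration (0.0614 M) acts as the cathode; ions are reduced there and produced at the dilute (0.019 M) anode.
With n = 2, Ecell = −(0.0592/2)·log([dilute]/[conc]) = −(0.0592/2)·log(0.019/0.0614) = +0.015 V.

0.015 V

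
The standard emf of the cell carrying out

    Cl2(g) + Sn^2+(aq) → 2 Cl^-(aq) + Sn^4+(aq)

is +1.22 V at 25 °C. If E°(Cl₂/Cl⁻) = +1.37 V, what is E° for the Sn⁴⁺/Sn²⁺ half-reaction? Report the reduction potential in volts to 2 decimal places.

In the reaction as written the Cl₂/Cl⁻ couple is reduced (cathode) and Sn⁴⁺/Sn²⁺ is oxidized (anode), so E°cell = E°(Cl₂/Cl⁻) − E°(Sn⁴⁺/Sn²⁺).
E°(Sn⁴⁺/Sn²⁺) = E°(cathode) − E°cell = +1.37 − (+1.22) = +0.15 V.

+0.15 V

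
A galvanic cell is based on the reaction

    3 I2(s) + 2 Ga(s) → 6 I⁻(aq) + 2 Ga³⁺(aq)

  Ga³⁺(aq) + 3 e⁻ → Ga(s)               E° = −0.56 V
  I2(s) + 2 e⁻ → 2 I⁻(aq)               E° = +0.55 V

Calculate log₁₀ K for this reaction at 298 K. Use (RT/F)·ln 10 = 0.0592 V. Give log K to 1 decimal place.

The I₂/I⁻ couple is reduced (cathode); E°cell = +0.55 − (−0.56) = +1.11 V with n = 6.
At equilibrium E = 0, so log K = nE°cell / 0.0592 = (6)(+1.11) / 0.0592 = 112.5.

log K = 112.5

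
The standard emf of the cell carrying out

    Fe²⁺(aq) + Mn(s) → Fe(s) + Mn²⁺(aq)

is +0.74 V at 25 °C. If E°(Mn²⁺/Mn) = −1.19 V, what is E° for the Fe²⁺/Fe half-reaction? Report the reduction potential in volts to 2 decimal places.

In the reaction as written the Fe²⁺/Fe couple is reduced (cathode) and Mn²⁺/Mn is oxidized (anode), so E°cell = E°(Fe²⁺/Fe) − E°(Mn²⁺/Mn).
E°(Fe²⁺/Fe) = E°cell + E°(anode) = +0.74 + (−1.19) = −0.45 V.

−0.45 V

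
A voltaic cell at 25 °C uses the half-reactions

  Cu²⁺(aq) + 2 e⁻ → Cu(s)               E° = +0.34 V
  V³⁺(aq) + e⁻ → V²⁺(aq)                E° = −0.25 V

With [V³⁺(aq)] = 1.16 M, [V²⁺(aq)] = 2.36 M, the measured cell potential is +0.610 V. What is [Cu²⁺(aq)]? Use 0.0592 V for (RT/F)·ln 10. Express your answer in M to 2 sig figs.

With Cu²⁺/Cu at the cathode and V³⁺/V²⁺ at the anode, E°cell = +0.34 − (−0.25) = +0.59 V (n = 2).
From the Nernst equation, log Q = n(E° − E)/0.0592 = 2·(+0.59 − (+0.610))/0.0592 = −0.676.
Balancing electrons gives Cu²⁺(aq) + 2 V²⁺(aq) → Cu(s) + 2 V³⁺(aq); thus Q = [V³⁺(aq)]^2 / ([Cu²⁺(aq)]·[V²⁺(aq)]^2).
Solving for the unknown gives log [Cu²⁺(aq)] = 0.059, so [Cu²⁺(aq)] ≈ 1.1 M.

1.1 M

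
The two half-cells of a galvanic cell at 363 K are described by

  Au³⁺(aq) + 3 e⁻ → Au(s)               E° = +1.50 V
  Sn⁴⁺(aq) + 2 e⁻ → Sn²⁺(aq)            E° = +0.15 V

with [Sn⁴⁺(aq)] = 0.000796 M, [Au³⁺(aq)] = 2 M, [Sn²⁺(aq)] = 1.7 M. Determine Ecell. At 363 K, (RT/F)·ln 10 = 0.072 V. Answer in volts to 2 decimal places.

Since E°(Au³⁺/Au) > E°(Sn⁴⁺/Sn²⁺), Au³⁺/Au serves as the cathode.
The standard potential is +1.50 − (+0.15) = +1.35 V and the balanced reaction transfers n = 6 electrons.
Balancing gives 2 Au³⁺(aq) + 3 Sn²⁺(aq) → 2 Au(s) + 3 Sn⁴⁺(aq); hence Q = [Sn⁴⁺(aq)]^3 / ([Au³⁺(aq)]^2·[Sn²⁺(aq)]^3) = 2.57×10^−11 (log Q = −10.591).
Applying E = E° − (RT ln10/nF)·log Q gives +1.35 − (0.072/6)(−10.591) = +1.48 V.

+1.48 V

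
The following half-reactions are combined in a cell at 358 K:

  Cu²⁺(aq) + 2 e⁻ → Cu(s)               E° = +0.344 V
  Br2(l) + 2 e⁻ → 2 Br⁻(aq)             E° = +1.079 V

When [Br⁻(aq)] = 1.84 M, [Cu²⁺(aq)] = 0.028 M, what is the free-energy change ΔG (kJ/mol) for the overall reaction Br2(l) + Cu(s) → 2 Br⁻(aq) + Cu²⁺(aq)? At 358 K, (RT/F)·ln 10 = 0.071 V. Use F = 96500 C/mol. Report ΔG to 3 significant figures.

−149 kJ/mol

E°cell = +1.079 − (+0.344) = +0.735 V; the balanced reaction transfers n = 2 electrons.
Q = [Br⁻(aq)]^2·[Cu²⁺(aq)] = 0.0948, so log Q = −1.023 and E = +0.735 − (0.071/2)(−1.023) = +0.7713 V.
Then ΔG = −nFE = −2 × 96500 × +0.7713 J/mol = −149 kJ/mol.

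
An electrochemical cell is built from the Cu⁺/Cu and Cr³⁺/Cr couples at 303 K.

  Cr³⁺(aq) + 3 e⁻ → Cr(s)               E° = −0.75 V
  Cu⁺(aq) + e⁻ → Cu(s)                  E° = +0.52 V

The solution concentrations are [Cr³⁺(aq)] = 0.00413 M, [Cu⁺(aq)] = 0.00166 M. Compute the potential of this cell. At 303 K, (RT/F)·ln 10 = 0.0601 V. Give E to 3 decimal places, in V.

+1.151 V

The Cu⁺/Cu couple has the more positive E°, so it is the cathode; Cr³⁺/Cr is the anode.
E°cell = +0.52 − (−0.75) = +1.27 V, with n = 3 electrons transferred.
For the overall reaction 3 Cu⁺(aq) + Cr(s) → 3 Cu(s) + Cr³⁺(aq), Q = [Cr³⁺(aq)] / [Cu⁺(aq)]^3 = 9.03×10^5, giving log Q = 5.956.
E = E° − (0.0601/n)·log Q = +1.27 − (0.0601/3)(5.956) = +1.151 V.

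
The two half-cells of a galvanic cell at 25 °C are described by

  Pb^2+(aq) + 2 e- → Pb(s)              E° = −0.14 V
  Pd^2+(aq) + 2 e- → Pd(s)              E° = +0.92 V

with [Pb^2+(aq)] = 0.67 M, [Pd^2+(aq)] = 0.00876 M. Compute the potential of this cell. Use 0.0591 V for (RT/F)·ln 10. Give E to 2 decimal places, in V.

The Pd²⁺/Pd couple has the more positive E°, so it is the cathode; Pb²⁺/Pb is the anode.
E°cell = E°cat − E°an = +0.92 − (−0.14) = +1.06 V; n = 2.
For the overall reaction Pd^2+(aq) + Pb(s) → Pd(s) + Pb^2+(aq), Q = [Pb^2+(aq)] / [Pd^2+(aq)] = 76.5, giving log Q = 1.884.
E = E° − (0.0591/n)·log Q = +1.06 − (0.0591/2)(1.884) = +1.00 V.

+1.00 V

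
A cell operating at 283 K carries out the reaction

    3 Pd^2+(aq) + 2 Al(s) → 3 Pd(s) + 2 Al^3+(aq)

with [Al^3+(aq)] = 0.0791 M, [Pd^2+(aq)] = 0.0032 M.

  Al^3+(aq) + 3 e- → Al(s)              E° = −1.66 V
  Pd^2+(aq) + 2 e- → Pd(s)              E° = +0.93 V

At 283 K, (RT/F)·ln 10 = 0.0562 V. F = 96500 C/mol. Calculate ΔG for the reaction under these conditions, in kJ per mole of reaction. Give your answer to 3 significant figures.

E°cell = +0.93 − (−1.66) = +2.59 V; the balanced reaction transfers n = 6 electrons.
Here Q = [Al^3+(aq)]^2 / [Pd^2+(aq)]^3 = 1.91×10^5 (log Q = 5.281), giving E = +2.59 − (0.0562/6)·(5.281) = +2.5405 V.
ΔG = −nFE = −(6)(96500)(+2.5405) J/mol = −1470 kJ/mol.

−1470 kJ/mol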